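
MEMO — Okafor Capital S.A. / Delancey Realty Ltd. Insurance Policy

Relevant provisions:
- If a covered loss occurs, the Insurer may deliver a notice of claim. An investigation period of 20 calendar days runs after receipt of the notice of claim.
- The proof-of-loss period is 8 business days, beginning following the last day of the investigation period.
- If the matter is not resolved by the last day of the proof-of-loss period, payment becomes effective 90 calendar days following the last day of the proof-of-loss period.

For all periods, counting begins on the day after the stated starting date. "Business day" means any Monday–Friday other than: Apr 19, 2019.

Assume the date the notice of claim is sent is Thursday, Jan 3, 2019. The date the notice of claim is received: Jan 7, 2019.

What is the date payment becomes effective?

May 7, 2019

The last day of the investigation period: Jan 7, 2019 + 20 days = Jan 27, 2019.
The last day of the proof-of-loss period: counting 8 business days from Sunday, Jan 27, 2019 (Jan 28, Jan 29, Jan 30, Jan 31, Feb 1, Feb 4, Feb 5, Feb 6, skipping weekends) reaches Wednesday, Feb 6, 2019.
Adding 90 calendar days to Feb 6, 2019 gives May 7, 2019, which is the date payment becomes effective.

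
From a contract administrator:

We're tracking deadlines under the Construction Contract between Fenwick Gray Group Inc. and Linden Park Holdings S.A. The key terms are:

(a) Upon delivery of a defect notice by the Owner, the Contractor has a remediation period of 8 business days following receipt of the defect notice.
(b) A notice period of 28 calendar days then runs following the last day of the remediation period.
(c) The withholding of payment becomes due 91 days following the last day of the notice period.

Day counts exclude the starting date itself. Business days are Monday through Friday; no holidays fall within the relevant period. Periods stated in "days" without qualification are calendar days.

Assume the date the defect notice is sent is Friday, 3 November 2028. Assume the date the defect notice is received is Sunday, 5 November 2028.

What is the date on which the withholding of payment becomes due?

From Sunday, 5 November 2028, 8 business days (Nov 6, Nov 7, Nov 8, Nov 9, Nov 10, Nov 13, Nov 14, Nov 15, skipping weekends) brings us to Wednesday, 15 November 2028, which is the last day of the remediation period.
The last day of the notice period: 28 calendar days after 15 November 2028 is 13 December 2028.
Adding 91 calendar days to 13 December 2028 gives 14 March 2029, which is the date on which the withholding of payment becomes due.

14 March 2029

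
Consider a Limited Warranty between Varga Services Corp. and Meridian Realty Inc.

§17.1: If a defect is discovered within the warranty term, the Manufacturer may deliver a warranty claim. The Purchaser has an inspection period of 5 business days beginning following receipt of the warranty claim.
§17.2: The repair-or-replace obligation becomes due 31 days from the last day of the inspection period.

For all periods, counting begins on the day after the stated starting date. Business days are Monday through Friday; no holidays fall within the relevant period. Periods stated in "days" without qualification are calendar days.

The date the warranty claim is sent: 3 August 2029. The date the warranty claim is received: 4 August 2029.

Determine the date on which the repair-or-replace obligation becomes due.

10 September 2029

The last day of the inspection period: 5 business days after Saturday, 4 August 2029, skipping weekends — Aug 6, Aug 7, Aug 8, Aug 9, Aug 10 — lands on Friday, 10 August 2029.
The date on which the repair-or-replace obligation becomes due: 31 calendar days after 10 August 2029 is 10 September 2029.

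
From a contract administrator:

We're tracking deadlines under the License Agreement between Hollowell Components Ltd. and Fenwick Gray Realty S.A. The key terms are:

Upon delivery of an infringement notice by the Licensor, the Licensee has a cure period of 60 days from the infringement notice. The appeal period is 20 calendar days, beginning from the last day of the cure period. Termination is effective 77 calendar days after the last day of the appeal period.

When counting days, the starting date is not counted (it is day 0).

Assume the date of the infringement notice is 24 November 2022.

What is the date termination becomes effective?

The last day of the cure period: 60 calendar days after 24 November 2022 is 23 January 2023.
Adding 20 calendar days to 23 January 2023 gives 12 February 2023, which is the last day of the appeal period.
Adding 77 calendar days to 12 February 2023 gives 30 April 2023, which is the date termination becomes effective.

30 April 2023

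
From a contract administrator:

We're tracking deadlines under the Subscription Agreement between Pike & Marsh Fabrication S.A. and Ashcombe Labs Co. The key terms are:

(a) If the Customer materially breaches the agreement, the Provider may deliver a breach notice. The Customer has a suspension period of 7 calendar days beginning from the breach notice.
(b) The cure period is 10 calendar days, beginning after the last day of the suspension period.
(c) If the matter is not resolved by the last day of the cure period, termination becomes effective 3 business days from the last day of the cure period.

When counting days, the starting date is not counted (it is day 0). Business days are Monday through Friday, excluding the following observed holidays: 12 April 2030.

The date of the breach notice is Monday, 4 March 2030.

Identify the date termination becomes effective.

Adding 7 calendar days to 4 March 2030 gives 11 March 2030, which is the last day of the suspension period.
The last day of the cure period: 10 calendar days after 11 March 2030 is 21 March 2030.
The date termination becomes effective: 3 business days after Thursday, 21 March 2030, skipping weekends — Mar 22, Mar 25, Mar 26 — lands on Tuesday, 26 March 2030.

26 March 2030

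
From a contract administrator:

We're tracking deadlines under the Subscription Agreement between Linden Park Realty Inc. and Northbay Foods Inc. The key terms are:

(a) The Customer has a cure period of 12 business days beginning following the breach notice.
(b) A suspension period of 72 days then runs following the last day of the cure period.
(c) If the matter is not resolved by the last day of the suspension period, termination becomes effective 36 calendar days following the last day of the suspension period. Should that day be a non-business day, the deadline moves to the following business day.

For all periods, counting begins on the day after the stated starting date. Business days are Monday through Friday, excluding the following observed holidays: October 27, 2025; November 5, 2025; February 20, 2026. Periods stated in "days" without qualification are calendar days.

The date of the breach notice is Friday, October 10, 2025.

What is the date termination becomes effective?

February 16, 2026

The last day of the cure period: counting 12 business days from Friday, October 10, 2025 (Oct 13, Oct 14, Oct 15, Oct 16, …, Oct 24, Oct 28, Oct 29, skipping weekends and the listed holiday on Oct 27) reaches Wednesday, October 29, 2025.
Adding 72 calendar days to October 29, 2025 gives January 9, 2026, which is the last day of the suspension period.
The date termination becomes effective: 36 calendar days after January 9, 2026 is February 14, 2026. That falls on a Saturday, so it rolls to the next business day, Monday, February 16, 2026.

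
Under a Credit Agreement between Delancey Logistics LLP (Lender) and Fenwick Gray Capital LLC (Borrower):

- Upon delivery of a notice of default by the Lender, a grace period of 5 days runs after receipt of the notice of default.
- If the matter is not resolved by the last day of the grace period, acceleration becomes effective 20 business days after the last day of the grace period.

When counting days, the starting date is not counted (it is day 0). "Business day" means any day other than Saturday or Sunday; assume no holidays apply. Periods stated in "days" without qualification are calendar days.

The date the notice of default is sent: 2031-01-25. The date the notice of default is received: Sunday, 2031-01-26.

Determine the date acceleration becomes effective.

Adding 5 calendar days to 2031-01-26 gives 2031-01-31, which is the last day of the grace period.
The date acceleration becomes effective: 20 business days after Friday, 2031-01-31, skipping weekends — Feb 3, Feb 4, Feb 5, Feb 6, …, Feb 26, Feb 27, Feb 28 — lands on Friday, 2031-02-28.

2031-02-28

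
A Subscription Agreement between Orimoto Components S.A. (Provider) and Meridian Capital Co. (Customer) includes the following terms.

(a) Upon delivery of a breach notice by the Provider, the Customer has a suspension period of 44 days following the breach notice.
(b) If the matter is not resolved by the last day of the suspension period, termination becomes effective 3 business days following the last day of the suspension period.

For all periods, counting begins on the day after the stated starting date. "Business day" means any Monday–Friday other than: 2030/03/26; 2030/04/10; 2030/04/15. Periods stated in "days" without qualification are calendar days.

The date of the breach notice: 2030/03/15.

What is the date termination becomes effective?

2030/05/01

The last day of the suspension period: 2030/03/15 + 44 days = 2030/04/28.
The date termination becomes effective: counting 3 business days from Sunday, 2030/04/28 (Apr 29, Apr 30, May 1, skipping weekends) reaches Wednesday, 2030/05/01.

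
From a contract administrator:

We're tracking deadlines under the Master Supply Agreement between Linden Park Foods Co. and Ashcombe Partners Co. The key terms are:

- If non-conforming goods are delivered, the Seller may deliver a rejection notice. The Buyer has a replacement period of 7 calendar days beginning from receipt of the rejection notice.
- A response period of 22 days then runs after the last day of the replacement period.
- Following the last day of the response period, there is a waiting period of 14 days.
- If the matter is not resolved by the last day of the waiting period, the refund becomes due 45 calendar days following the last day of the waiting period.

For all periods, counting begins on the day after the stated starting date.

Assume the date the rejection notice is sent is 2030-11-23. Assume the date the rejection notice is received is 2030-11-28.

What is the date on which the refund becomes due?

The last day of the replacement period: 7 calendar days after 2030-11-28 is 2030-12-05.
The last day of the response period: 2030-12-05 + 22 days = 2030-12-27.
The last day of the waiting period: 2030-12-27 + 14 days = 2031-01-10.
The date on which the refund becomes due: 2031-01-10 + 45 days = 2031-02-24.

2031-02-24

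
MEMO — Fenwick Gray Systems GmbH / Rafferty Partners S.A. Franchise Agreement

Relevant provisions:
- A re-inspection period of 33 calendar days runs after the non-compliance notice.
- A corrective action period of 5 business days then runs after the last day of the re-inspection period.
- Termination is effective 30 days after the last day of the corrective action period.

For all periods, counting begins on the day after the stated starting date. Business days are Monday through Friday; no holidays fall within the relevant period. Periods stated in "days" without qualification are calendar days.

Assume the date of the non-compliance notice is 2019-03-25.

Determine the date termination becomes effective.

Adding 33 calendar days to 2019-03-25 gives 2019-04-27, which is the last day of the re-inspection period.
The last day of the corrective action period: counting 5 business days from Saturday, 2019-04-27 (Apr 29, Apr 30, May 1, May 2, May 3, skipping weekends) reaches Friday, 2019-05-03.
The date termination becomes effective: 2019-05-03 + 30 days = 2019-06-02.

2019-06-02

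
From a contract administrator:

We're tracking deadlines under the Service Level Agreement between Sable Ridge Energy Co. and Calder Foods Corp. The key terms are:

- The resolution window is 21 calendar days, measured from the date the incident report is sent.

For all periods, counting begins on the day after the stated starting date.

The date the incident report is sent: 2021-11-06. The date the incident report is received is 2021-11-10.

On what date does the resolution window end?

2021-11-27

The last day of the resolution window: 2021-11-06 + 21 days = 2021-11-27.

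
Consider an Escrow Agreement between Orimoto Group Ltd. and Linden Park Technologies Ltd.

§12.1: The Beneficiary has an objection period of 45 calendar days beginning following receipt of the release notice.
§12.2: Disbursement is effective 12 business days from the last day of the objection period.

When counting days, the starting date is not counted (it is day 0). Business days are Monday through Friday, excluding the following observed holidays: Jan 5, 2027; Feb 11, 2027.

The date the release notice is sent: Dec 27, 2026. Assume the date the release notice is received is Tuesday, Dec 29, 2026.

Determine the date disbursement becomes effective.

The last day of the objection period: 45 calendar days after Dec 29, 2026 is Feb 12, 2027.
From Friday, Feb 12, 2027, 12 business days (Feb 15, Feb 16, Feb 17, Feb 18, …, Feb 26, Mar 1, Mar 2, skipping weekends) brings us to Tuesday, Mar 2, 2027, which is the date disbursement becomes effective.

Mar 2, 2027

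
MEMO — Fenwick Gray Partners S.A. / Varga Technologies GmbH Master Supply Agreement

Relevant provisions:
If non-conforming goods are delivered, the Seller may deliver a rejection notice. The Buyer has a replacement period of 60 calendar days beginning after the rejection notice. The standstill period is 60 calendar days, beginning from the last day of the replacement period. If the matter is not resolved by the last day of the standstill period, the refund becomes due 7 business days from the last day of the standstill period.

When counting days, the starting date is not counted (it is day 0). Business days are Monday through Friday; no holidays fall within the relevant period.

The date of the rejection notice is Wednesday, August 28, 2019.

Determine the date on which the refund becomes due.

January 6, 2020

The last day of the replacement period: August 28, 2019 + 60 days = October 27, 2019.
The last day of the standstill period: October 27, 2019 + 60 days = December 26, 2019.
The date on which the refund becomes due: counting 7 business days from Thursday, December 26, 2019 (Dec 27, Dec 30, Dec 31, Jan 1, Jan 2, Jan 3, Jan 6, skipping weekends) reaches Monday, January 6, 2020.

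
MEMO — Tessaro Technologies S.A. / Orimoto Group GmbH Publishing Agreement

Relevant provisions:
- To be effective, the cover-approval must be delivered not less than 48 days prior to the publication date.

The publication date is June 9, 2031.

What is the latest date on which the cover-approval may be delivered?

April 22, 2031

Counting back 48 calendar days from June 9, 2031 gives April 22, 2031.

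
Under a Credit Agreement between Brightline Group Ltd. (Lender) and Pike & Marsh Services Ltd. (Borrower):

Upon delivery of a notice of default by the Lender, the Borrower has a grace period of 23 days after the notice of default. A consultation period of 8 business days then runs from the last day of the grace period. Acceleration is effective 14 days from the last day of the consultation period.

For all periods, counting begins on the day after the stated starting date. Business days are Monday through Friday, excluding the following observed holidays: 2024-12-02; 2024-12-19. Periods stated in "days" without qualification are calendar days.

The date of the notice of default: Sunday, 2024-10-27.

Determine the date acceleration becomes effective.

Adding 23 calendar days to 2024-10-27 gives 2024-11-19, which is the last day of the grace period.
The last day of the consultation period: 8 business days after Tuesday, 2024-11-19, skipping weekends — Nov 20, Nov 21, Nov 22, Nov 25, Nov 26, Nov 27, Nov 28, Nov 29 — lands on Friday, 2024-11-29.
The date acceleration becomes effective: 14 calendar days after 2024-11-29 is 2024-12-13.

2024-12-13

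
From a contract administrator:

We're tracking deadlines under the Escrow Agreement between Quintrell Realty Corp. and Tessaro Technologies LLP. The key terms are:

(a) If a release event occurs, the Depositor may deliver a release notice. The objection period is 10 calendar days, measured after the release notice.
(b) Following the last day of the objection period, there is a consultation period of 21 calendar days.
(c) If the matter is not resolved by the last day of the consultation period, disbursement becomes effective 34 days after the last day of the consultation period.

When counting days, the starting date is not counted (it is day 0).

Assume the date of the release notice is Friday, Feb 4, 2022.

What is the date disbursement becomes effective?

Apr 10, 2022

Adding 10 calendar days to Feb 4, 2022 gives Feb 14, 2022, which is the last day of the objection period.
Adding 21 calendar days to Feb 14, 2022 gives Mar 7, 2022, which is the last day of the consultation period.
The date disbursement becomes effective: Mar 7, 2022 + 34 days = Apr 10, 2022.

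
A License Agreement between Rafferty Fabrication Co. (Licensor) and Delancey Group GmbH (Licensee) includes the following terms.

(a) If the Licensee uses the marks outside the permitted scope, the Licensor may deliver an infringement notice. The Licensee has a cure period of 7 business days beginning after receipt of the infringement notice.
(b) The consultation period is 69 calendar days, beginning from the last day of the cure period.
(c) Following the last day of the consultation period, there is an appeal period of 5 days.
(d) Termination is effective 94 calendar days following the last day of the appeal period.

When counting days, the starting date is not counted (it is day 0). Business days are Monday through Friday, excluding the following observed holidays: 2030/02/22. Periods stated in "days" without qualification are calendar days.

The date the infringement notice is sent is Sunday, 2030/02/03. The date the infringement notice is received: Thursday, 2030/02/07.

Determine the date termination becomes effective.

The last day of the cure period: 7 business days after Thursday, 2030/02/07, skipping weekends — Feb 8, Feb 11, Feb 12, Feb 13, Feb 14, Feb 15, Feb 18 — lands on Monday, 2030/02/18.
The last day of the consultation period: 69 calendar days after 2030/02/18 is 2030/04/28.
The last day of the appeal period: 2030/04/28 + 5 days = 2030/05/03.
The date termination becomes effective: 94 calendar days after 2030/05/03 is 2030/08/05.

2030/08/05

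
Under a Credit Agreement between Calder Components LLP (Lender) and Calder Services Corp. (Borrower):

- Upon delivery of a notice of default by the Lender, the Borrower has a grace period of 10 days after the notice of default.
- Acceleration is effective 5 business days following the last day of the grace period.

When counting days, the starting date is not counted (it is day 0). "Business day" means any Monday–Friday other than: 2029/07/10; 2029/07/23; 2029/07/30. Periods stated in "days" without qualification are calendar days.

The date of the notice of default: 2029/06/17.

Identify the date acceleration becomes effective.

The last day of the grace period: 2029/06/17 + 10 days = 2029/06/27.
The date acceleration becomes effective: counting 5 business days from Wednesday, 2029/06/27 (Jun 28, Jun 29, Jul 2, Jul 3, Jul 4, skipping weekends) reaches Wednesday, 2029/07/04.

2029/07/04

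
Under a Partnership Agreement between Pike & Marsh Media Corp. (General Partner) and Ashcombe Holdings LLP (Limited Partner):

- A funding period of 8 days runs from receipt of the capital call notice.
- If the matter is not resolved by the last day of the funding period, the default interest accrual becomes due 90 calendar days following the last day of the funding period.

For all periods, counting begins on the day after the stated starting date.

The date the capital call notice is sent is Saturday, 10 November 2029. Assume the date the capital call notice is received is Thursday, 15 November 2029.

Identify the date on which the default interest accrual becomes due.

Adding 8 calendar days to 15 November 2029 gives 23 November 2029, which is the last day of the funding period.
The date on which the default interest accrual becomes due: 90 calendar days after 23 November 2029 is 21 February 2030.

21 February 2030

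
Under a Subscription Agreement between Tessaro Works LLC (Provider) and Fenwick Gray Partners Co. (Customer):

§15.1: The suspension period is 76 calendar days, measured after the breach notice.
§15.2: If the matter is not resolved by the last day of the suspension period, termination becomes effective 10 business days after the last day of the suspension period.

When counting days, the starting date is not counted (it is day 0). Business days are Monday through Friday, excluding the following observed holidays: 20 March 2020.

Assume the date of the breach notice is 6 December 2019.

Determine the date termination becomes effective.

5 March 2020

The last day of the suspension period: 6 December 2019 + 76 days = 20 February 2020.
From Thursday, 20 February 2020, 10 business days (Feb 21, Feb 24, Feb 25, Feb 26, Feb 27, Feb 28, Mar 2, Mar 3, Mar 4, Mar 5, skipping weekends) brings us to Thursday, 5 March 2020, which is the date termination becomes effective.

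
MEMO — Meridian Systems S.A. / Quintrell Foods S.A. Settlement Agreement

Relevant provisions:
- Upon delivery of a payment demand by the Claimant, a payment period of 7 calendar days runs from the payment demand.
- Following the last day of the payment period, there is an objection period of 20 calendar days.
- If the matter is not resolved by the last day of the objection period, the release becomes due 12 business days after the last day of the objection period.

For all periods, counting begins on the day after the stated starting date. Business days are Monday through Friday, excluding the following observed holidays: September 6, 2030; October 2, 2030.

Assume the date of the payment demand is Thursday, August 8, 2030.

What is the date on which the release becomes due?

September 23, 2030

The last day of the payment period: August 8, 2030 + 7 days = August 15, 2030.
Adding 20 calendar days to August 15, 2030 gives September 4, 2030, which is the last day of the objection period.
The date on which the release becomes due: 12 business days after Wednesday, September 4, 2030, skipping weekends and the listed holiday on Sep 6 — Sep 5, Sep 9, Sep 10, Sep 11, …, Sep 19, Sep 20, Sep 23 — lands on Monday, September 23, 2030.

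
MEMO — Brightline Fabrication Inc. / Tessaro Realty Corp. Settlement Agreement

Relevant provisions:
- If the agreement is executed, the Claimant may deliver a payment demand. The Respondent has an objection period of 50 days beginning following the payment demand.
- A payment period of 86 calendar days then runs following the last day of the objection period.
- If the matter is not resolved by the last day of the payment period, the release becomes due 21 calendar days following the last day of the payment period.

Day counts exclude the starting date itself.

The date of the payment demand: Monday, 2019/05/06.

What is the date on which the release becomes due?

2019/10/10

The last day of the objection period: 50 calendar days after 2019/05/06 is 2019/06/25.
The last day of the payment period: 86 calendar days after 2019/06/25 is 2019/09/19.
The date on which the release becomes due: 2019/09/19 + 21 days = 2019/10/10.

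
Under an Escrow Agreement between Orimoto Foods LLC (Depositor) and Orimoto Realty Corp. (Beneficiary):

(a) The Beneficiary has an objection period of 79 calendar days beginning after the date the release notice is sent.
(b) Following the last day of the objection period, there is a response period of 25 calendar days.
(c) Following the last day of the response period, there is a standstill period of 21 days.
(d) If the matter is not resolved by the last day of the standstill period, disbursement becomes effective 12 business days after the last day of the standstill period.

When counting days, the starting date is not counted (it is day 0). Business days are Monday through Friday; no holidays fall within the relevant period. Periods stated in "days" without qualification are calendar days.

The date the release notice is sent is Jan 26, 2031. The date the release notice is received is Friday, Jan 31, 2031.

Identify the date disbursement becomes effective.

Jun 17, 2031

Adding 79 calendar days to Jan 26, 2031 gives Apr 15, 2031, which is the last day of the objection period.
Adding 25 calendar days to Apr 15, 2031 gives May 10, 2031, which is the last day of the response period.
The last day of the standstill period: 21 calendar days after May 10, 2031 is May 31, 2031.
The date disbursement becomes effective: 12 business days after Saturday, May 31, 2031, skipping weekends — Jun 2, Jun 3, Jun 4, Jun 5, …, Jun 13, Jun 16, Jun 17 — lands on Tuesday, Jun 17, 2031.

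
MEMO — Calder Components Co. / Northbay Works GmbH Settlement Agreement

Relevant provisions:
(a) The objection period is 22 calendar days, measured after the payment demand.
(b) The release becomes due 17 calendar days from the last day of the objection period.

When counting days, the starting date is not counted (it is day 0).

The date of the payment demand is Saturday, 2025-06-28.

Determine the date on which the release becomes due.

2025-08-06

Adding 22 calendar days to 2025-06-28 gives 2025-07-20, which is the last day of the objection period.
The date on which the release becomes due: 2025-07-20 + 17 days = 2025-08-06.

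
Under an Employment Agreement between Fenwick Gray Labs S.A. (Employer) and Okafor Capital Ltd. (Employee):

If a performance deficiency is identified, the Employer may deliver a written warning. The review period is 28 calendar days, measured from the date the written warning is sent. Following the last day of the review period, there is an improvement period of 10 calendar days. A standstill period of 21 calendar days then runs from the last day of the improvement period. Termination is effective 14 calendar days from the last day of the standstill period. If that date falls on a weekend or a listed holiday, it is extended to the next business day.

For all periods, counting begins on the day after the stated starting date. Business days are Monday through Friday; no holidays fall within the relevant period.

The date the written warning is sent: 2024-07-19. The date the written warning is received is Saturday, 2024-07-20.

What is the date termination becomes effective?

The last day of the review period: 2024-07-19 + 28 days = 2024-08-16.
Adding 10 calendar days to 2024-08-16 gives 2024-08-26, which is the last day of the improvement period.
The last day of the standstill period: 21 calendar days after 2024-08-26 is 2024-09-16.
The date termination becomes effective: 14 calendar days after 2024-09-16 is 2024-09-30. 2024-09-30 is a Monday, so no roll-forward applies.

2024-09-30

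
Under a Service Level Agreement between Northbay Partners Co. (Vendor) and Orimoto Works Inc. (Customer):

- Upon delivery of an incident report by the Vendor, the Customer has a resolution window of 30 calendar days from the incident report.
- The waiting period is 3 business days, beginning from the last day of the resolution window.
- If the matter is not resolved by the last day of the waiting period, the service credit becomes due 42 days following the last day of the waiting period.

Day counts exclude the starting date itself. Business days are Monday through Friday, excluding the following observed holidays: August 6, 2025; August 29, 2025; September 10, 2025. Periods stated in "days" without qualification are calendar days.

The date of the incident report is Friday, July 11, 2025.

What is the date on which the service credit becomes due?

September 24, 2025

The last day of the resolution window: July 11, 2025 + 30 days = August 10, 2025.
From Sunday, August 10, 2025, 3 business days (Aug 11, Aug 12, Aug 13, skipping weekends) brings us to Wednesday, August 13, 2025, which is the last day of the waiting period.
Adding 42 calendar days to August 13, 2025 gives September 24, 2025, which is the date on which the service credit becomes due.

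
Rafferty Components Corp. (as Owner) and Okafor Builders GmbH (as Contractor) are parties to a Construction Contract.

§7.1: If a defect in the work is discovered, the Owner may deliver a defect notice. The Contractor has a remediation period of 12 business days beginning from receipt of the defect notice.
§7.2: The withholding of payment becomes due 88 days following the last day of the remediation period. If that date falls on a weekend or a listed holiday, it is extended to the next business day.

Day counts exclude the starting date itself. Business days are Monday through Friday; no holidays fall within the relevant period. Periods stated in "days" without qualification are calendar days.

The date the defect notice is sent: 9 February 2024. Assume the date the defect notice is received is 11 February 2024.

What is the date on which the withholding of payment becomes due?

The last day of the remediation period: counting 12 business days from Sunday, 11 February 2024 (Feb 12, Feb 13, Feb 14, Feb 15, …, Feb 23, Feb 26, Feb 27, skipping weekends) reaches Tuesday, 27 February 2024.
Adding 88 calendar days to 27 February 2024 gives 25 May 2024, which is the date on which the withholding of payment becomes due. That falls on a Saturday, so it rolls to the next business day, Monday, 27 May 2024.

27 May 2024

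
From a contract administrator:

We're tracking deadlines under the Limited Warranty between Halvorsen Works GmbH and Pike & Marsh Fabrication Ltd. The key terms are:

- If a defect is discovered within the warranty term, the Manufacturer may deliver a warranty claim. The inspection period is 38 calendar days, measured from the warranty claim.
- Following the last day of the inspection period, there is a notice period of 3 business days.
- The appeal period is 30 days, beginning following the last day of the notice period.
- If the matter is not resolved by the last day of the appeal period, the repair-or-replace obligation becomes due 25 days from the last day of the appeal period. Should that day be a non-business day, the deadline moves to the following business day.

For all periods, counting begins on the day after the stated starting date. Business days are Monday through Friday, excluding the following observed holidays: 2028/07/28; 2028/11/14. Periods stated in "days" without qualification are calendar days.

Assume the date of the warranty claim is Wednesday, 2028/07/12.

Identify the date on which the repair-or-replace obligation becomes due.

The last day of the inspection period: 2028/07/12 + 38 days = 2028/08/19.
The last day of the notice period: counting 3 business days from Saturday, 2028/08/19 (Aug 21, Aug 22, Aug 23, skipping weekends) reaches Wednesday, 2028/08/23.
Adding 30 calendar days to 2028/08/23 gives 2028/09/22, which is the last day of the appeal period.
Adding 25 calendar days to 2028/09/22 gives 2028/10/17, which is the date on which the repair-or-replace obligation becomes due. 2028/10/17 is a Tuesday and is not a listed holiday, so no roll-forward applies.

2028/10/17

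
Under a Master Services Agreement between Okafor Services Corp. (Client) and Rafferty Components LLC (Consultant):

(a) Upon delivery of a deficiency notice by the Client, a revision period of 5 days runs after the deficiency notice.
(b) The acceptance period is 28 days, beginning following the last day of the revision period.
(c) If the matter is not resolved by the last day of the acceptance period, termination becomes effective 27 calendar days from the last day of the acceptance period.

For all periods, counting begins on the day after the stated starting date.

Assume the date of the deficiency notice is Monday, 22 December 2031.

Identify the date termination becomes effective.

20 February 2032

The last day of the revision period: 22 December 2031 + 5 days = 27 December 2031.
The last day of the acceptance period: 28 calendar days after 27 December 2031 is 24 January 2032.
The date termination becomes effective: 27 calendar days after 24 January 2032 is 20 February 2032.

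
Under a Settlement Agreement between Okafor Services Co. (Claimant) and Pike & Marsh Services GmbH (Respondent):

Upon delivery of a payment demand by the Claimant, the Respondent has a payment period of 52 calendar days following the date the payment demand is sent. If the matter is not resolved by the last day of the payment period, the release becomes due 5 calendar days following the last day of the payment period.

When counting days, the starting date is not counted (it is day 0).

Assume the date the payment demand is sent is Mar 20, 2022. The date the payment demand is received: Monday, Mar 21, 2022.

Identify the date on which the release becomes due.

May 16, 2022

Adding 52 calendar days to Mar 20, 2022 gives May 11, 2022, which is the last day of the payment period.
The date on which the release becomes due: May 11, 2022 + 5 days = May 16, 2022.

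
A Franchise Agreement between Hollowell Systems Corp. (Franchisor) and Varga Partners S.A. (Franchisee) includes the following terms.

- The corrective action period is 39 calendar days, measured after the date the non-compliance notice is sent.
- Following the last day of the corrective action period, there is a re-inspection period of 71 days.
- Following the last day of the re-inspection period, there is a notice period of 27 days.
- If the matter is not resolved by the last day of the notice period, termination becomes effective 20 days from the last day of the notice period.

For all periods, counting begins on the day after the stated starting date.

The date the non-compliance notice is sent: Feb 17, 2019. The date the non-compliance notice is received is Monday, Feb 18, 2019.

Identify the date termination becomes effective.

Jul 24, 2019

The last day of the corrective action period: 39 calendar days after Feb 17, 2019 is Mar 28, 2019.
The last day of the re-inspection period: Mar 28, 2019 + 71 days = Jun 7, 2019.
The last day of the notice period: Jun 7, 2019 + 27 days = Jul 4, 2019.
The date termination becomes effective: Jul 4, 2019 + 20 days = Jul 24, 2019.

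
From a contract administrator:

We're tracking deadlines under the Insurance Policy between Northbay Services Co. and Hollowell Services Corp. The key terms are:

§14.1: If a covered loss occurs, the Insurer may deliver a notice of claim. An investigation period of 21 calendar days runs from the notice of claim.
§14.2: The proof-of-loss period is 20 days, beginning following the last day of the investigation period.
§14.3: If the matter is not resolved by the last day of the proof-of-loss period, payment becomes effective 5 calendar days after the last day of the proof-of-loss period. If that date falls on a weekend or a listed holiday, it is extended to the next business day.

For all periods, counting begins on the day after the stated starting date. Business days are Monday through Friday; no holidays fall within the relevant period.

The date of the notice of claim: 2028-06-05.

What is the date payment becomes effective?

2028-07-21

Adding 21 calendar days to 2028-06-05 gives 2028-06-26, which is the last day of the investigation period.
Adding 20 calendar days to 2028-06-26 gives 2028-07-16, which is the last day of the proof-of-loss period.
Adding 5 calendar days to 2028-07-16 gives 2028-07-21, which is the date payment becomes effective. 2028-07-21 is a Friday, so no roll-forward applies.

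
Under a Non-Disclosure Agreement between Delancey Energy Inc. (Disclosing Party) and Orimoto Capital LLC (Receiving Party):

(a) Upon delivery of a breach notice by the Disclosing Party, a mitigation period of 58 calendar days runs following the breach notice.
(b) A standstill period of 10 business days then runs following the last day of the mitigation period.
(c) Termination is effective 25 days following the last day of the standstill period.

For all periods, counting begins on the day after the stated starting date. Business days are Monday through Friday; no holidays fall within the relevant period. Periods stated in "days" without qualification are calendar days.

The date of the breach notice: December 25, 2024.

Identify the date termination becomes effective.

April 1, 2025

The last day of the mitigation period: December 25, 2024 + 58 days = February 21, 2025.
From Friday, February 21, 2025, 10 business days (Feb 24, Feb 25, Feb 26, Feb 27, Feb 28, Mar 3, Mar 4, Mar 5, Mar 6, Mar 7, skipping weekends) brings us to Friday, March 7, 2025, which is the last day of the standstill period.
Adding 25 calendar days to March 7, 2025 gives April 1, 2025, which is the date termination becomes effective.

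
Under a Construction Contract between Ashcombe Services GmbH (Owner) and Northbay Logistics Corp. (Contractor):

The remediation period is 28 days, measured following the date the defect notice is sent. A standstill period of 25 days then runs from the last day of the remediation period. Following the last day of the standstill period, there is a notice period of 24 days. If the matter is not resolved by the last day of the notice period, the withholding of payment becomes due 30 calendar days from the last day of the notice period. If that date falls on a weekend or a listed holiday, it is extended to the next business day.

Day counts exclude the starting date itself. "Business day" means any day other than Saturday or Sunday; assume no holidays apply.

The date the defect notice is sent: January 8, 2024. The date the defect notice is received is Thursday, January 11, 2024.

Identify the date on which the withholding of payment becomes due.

April 24, 2024

The last day of the remediation period: January 8, 2024 + 28 days = February 5, 2024.
The last day of the standstill period: 25 calendar days after February 5, 2024 is March 1, 2024.
Adding 24 calendar days to March 1, 2024 gives March 25, 2024, which is the last day of the notice period.
Adding 30 calendar days to March 25, 2024 gives April 24, 2024, which is the date on which the withholding of payment becomes due. April 24, 2024 is a Wednesday, so no roll-forward applies.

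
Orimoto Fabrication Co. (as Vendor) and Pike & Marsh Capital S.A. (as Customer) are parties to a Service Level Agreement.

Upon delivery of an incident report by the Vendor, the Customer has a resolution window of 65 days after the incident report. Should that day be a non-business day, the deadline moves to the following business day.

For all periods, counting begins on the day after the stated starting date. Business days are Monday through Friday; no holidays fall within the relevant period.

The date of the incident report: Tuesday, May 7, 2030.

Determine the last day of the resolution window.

July 11, 2030

The last day of the resolution window: May 7, 2030 + 65 days = July 11, 2030. July 11, 2030 is a Thursday, so no roll-forward applies.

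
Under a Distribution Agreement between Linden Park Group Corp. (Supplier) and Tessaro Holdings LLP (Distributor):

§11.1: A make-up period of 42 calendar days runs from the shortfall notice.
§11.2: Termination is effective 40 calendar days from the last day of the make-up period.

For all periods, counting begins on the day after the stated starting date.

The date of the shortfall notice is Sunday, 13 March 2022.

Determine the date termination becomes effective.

The last day of the make-up period: 42 calendar days after 13 March 2022 is 24 April 2022.
The date termination becomes effective: 24 April 2022 + 40 days = 3 June 2022.

3 June 2022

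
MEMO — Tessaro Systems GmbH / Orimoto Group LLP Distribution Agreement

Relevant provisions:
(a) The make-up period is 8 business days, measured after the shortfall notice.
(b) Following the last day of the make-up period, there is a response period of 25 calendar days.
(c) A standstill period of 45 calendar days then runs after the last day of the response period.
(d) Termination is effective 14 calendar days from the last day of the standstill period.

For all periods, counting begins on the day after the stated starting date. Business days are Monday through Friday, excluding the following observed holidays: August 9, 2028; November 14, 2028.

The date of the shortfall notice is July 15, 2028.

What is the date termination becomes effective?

October 18, 2028

The last day of the make-up period: counting 8 business days from Saturday, July 15, 2028 (Jul 17, Jul 18, Jul 19, Jul 20, Jul 21, Jul 24, Jul 25, Jul 26, skipping weekends) reaches Wednesday, July 26, 2028.
The last day of the response period: 25 calendar days after July 26, 2028 is August 20, 2028.
The last day of the standstill period: 45 calendar days after August 20, 2028 is October 4, 2028.
The date termination becomes effective: 14 calendar days after October 4, 2028 is October 18, 2028.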